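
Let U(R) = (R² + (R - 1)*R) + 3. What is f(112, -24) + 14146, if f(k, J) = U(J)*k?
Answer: 146194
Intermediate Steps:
U(R) = 3 + R² + R*(-1 + R) (U(R) = (R² + (-1 + R)*R) + 3 = (R² + R*(-1 + R)) + 3 = 3 + R² + R*(-1 + R))
f(k, J) = k*(3 - J + 2*J²) (f(k, J) = (3 - J + 2*J²)*k = k*(3 - J + 2*J²))
f(112, -24) + 14146 = 112*(3 - 1*(-24) + 2*(-24)²) + 14146 = 112*(3 + 24 + 2*576) + 14146 = 112*(3 + 24 + 1152) + 14146 = 112*1179 + 14146 = 132048 + 14146 = 146194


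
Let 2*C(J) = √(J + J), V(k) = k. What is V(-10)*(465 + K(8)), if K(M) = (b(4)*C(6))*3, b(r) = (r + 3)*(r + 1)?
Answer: -4650 - 1050*√3 ≈ -6468.7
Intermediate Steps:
b(r) = (1 + r)*(3 + r) (b(r) = (3 + r)*(1 + r) = (1 + r)*(3 + r))
C(J) = √2*√J/2 (C(J) = √(J + J)/2 = √(2*J)/2 = (√2*√J)/2 = √2*√J/2)
K(M) = 105*√3 (K(M) = ((3 + 4² + 4*4)*(√2*√6/2))*3 = ((3 + 16 + 16)*√3)*3 = (35*√3)*3 = 105*√3)
V(-10)*(465 + K(8)) = -10*(465 + 105*√3) = -4650 - 1050*√3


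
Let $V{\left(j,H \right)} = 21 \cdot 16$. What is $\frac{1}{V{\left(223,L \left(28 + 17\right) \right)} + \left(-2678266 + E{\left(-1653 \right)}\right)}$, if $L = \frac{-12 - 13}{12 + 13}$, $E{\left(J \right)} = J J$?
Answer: $\frac{1}{54479} \approx 1.8356 \cdot 10^{-5}$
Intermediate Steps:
$E{\left(J \right)} = J^{2}$
$L = -1$ ($L = - \frac{25}{25} = \left(-25\right) \frac{1}{25} = -1$)
$V{\left(j,H \right)} = 336$
$\frac{1}{V{\left(223,L \left(28 + 17\right) \right)} + \left(-2678266 + E{\left(-1653 \right)}\right)} = \frac{1}{336 - \left(2678266 - \left(-1653\right)^{2}\right)} = \frac{1}{336 + \left(-2678266 + 2732409\right)} = \frac{1}{336 + 54143} = \frac{1}{54479}$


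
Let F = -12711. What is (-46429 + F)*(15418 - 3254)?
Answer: -719378960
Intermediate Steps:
(-46429 + F)*(15418 - 3254) = (-46429 - 12711)*(15418 - 3254) = -59140*12164 = -719378960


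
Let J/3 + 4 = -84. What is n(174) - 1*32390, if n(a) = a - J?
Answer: -31952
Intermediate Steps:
J = -264 (J = -12 + 3*(-84) = -12 - 252 = -264)
n(a) = 264 + a (n(a) = a - 1*(-264) = a + 264 = 264 + a)
n(174) - 1*32390 = (264 + 174) - 1*32390 = 438 - 32390 = -31952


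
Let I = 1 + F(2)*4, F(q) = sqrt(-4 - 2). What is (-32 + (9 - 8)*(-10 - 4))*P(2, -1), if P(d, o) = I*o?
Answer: 46 + 184*I*sqrt(6) ≈ 46.0 + 450.71*I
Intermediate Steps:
F(q) = I*sqrt(6) (F(q) = sqrt(-6) = I*sqrt(6))
I = 1 + 4*I*sqrt(6) (I = 1 + (I*sqrt(6))*4 = 1 + 4*I*sqrt(6) ≈ 1.0 + 9.798*I)
P(d, o) = o*(1 + 4*I*sqrt(6)) (P(d, o) = (1 + 4*I*sqrt(6))*o = o*(1 + 4*I*sqrt(6)))
(-32 + (9 - 8)*(-10 - 4))*P(2, -1) = (-32 + (9 - 8)*(-10 - 4))*(-(1 + 4*I*sqrt(6))) = (-32 + 1*(-14))*(-1 - 4*I*sqrt(6)) = (-32 - 14)*(-1 - 4*I*sqrt(6)) = -46*(-1 - 4*I*sqrt(6)) = 46 + 184*I*sqrt(6)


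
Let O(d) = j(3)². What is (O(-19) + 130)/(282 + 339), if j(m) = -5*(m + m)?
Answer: 1030/621 ≈ 1.6586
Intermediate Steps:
j(m) = -10*m
O(d) = 900 (O(d) = (-10*3)² = (-30)² = 900)
(O(-19) + 130)/(282 + 339) = (900 + 130)/(282 + 339) = 1030/621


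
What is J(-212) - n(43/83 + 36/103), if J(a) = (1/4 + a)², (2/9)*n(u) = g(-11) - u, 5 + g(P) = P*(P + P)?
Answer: 5987783429/136784 ≈ 43775.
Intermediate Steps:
g(P) = -5 + 2*P² (g(P) = -5 + P*(P + P) = -5 + P*(2*P) = -5 + 2*P²)
n(u) = 2133/2 - 9*u/2 (n(u) = 9*((-5 + 2*(-11)²) - u)/2 = 9*((-5 + 2*121) - u)/2 = 9*((-5 + 242) - u)/2 = 9*(237 - u)/2 = 2133/2 - 9*u/2)
J(a) = (¼ + a)² (J(a) = (1*(¼) + a)² = (¼ + a)²)
J(-212) - n(43/83 + 36/103) = (1 + 4*(-212))²/16 - (2133/2 - 9*(43/83 + 36/103)/2) = (1 - 848)²/16 - (2133/2 - 9*(43*(1/83) + 36*(1/103))/2) = (1/16)*(-847)² - (2133/2 - 9*(43/83 + 36/103)/2) = (1/16)*717409 - (2133/2 - 9/2*7417/8549) = 717409/16 - (2133/2 - 66753/17098) = 717409/16 - 1*9084132/8549 = 717409/16 - 9084132/8549 = 5987783429/136784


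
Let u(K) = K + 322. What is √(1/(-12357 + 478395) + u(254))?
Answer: √13900250768198/155346 ≈ 24.000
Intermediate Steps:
u(K) = 322 + K
√(1/(-12357 + 478395) + u(254)) = √(1/(-12357 + 478395) + (322 + 254)) = √(1/466038 + 576) = √(268437889/466038) = √13900250768198/155346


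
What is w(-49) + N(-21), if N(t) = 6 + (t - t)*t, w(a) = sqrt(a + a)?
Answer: 6 + 7*I*sqrt(2) ≈ 6.0 + 9.8995*I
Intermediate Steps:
w(a) = sqrt(2)*sqrt(a) (w(a) = sqrt(2*a) = sqrt(2)*sqrt(a))
N(t) = 6 (N(t) = 6 + 0*t = 6 + 0 = 6)
w(-49) + N(-21) = sqrt(2)*sqrt(-49) + 6 = sqrt(2)*(7*I) + 6 = 7*I*sqrt(2) + 6 = 6 + 7*I*sqrt(2)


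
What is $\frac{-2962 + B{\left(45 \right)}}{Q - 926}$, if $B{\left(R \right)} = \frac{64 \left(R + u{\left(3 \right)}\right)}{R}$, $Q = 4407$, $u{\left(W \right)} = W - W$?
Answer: $- \frac{2898}{3481} \approx -0.83252$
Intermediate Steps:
$u{\left(W \right)} = 0$
$B{\left(R \right)} = 64$ ($B{\left(R \right)} = \frac{64 \left(R + 0\right)}{R} = \frac{64 R}{R} = 64$)
$\frac{-2962 + B{\left(45 \right)}}{Q - 926} = \frac{-2962 + 64}{4407 - 926} = - \frac{2898}{3481}$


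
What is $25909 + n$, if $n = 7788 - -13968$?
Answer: $47665$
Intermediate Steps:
$n = 21756$ ($n = 7788 + 13968 = 21756$)
$25909 + n = 25909 + 21756 = 47665$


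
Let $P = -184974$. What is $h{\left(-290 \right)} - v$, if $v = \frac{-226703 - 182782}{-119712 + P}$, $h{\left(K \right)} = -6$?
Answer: $- \frac{745867}{101562} \approx -7.344$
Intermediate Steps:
$v = \frac{136495}{101562}$ ($v = \frac{-226703 - 182782}{-119712 - 184974} = - \frac{409485}{-304686} = \left(-409485\right) \left(- \frac{1}{304686}\right) = \frac{136495}{101562} \approx 1.344$)
$h{\left(-290 \right)} - v = -6 - \frac{136495}{101562} = - \frac{745867}{101562}$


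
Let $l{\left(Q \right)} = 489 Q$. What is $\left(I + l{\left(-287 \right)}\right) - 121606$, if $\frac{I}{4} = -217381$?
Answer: $-1131473$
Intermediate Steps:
$I = -869524$ ($I = 4 \left(-217381\right) = -869524$)
$\left(I + l{\left(-287 \right)}\right) - 121606 = \left(-869524 + 489 \left(-287\right)\right) - 121606 = \left(-869524 - 140343\right) - 121606 = -1009867 - 121606 = -1131473$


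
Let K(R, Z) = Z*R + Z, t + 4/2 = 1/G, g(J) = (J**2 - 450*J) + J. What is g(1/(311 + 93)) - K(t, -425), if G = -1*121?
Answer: -8484698395/19749136 ≈ -429.62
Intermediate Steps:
g(J) = J**2 - 449*J
G = -121
t = -243/121 (t = -2 + 1/(-121) = -2 - 1/121 = -243/121 ≈ -2.0083)
K(R, Z) = Z + R*Z (K(R, Z) = R*Z + Z = Z + R*Z)
g(1/(311 + 93)) - K(t, -425) = (-449 + 1/(311 + 93))/(311 + 93) - (-425)*(1 - 243/121) = (-449 + 1/404)/404 - (-425)*(-122)/121 = (-449 + 1/404)/404 - 1*51850/121 = (1/404)*(-181395/404) - 51850/121 = -181395/163216 - 51850/121 = -8484698395/19749136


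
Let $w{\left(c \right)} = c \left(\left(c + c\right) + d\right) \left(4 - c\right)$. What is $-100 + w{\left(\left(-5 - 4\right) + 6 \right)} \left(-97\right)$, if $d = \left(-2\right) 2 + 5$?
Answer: $-10285$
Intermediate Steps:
$d = 1$ ($d = -4 + 5 = 1$)
$w{\left(c \right)} = c \left(1 + 2 c\right) \left(4 - c\right)$ ($w{\left(c \right)} = c \left(\left(c + c\right) + 1\right) \left(4 - c\right) = c \left(2 c + 1\right) \left(4 - c\right) = c \left(1 + 2 c\right) \left(4 - c\right)$)
$-100 + w{\left(\left(-5 - 4\right) + 6 \right)} \left(-97\right) = -100 + \left(\left(-5 - 4\right) + 6\right) \left(4 - 2 \left(\left(-5 - 4\right) + 6\right)^{2} + 7 \left(\left(-5 - 4\right) + 6\right)\right) \left(-97\right) = -100 + \left(-9 + 6\right) \left(4 - 2 \left(-9 + 6\right)^{2} + 7 \left(-9 + 6\right)\right) \left(-97\right) = -100 + - 3 \left(4 - 2 \left(-3\right)^{2} + 7 \left(-3\right)\right) \left(-97\right) = -100 + - 3 \left(4 - 18 - 21\right) \left(-97\right) = -100 + \left(-3\right) \left(-35\right) \left(-97\right) = -100 + 105 \left(-97\right) = -100 - 10185 = -10285$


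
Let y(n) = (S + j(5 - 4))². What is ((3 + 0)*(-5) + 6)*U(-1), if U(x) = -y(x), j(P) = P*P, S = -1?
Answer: 0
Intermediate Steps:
j(P) = P²
y(n) = 0 (y(n) = (-1 + (5 - 4)²)² = (-1 + 1²)² = (-1 + 1)² = 0² = 0)
U(x) = 0 (U(x) = -1*0 = 0)
((3 + 0)*(-5) + 6)*U(-1) = ((3 + 0)*(-5) + 6)*0 = (3*(-5) + 6)*0 = (-15 + 6)*0 = -9*0 = 0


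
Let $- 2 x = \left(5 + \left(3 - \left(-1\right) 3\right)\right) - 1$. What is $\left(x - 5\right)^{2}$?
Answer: $100$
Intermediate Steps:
$x = -5$ ($x = - \frac{\left(5 + \left(3 - \left(-1\right) 3\right)\right) - 1}{2} = - \frac{\left(5 + \left(3 - -3\right)\right) - 1}{2} = - \frac{\left(5 + \left(3 + 3\right)\right) - 1}{2} = - \frac{\left(5 + 6\right) - 1}{2} = - \frac{11 - 1}{2} = \left(- \frac{1}{2}\right) 10 = -5$)
$\left(x - 5\right)^{2} = \left(-5 - 5\right)^{2} = \left(-10\right)^{2} = 100$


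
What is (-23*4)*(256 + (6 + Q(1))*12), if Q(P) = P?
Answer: -31280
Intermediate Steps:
(-23*4)*(256 + (6 + Q(1))*12) = (-23*4)*(256 + (6 + 1)*12) = -92*(256 + 7*12) = -92*(256 + 84) = -92*340 = -31280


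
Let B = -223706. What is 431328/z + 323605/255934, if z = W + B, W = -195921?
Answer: 25401894983/107396816618 ≈ 0.23652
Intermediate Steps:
z = -419627 (z = -195921 - 223706 = -419627)
431328/z + 323605/255934 = 431328/(-419627) + 323605/255934 = 431328*(-1/419627) + 323605*(1/255934) = -431328/419627 + 323605/255934 = 25401894983/107396816618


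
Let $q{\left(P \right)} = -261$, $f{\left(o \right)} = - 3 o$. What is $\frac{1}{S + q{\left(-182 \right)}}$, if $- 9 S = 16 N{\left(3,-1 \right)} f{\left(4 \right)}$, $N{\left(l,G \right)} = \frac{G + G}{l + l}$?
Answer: $- \frac{9}{2413} \approx -0.0037298$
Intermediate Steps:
$N{\left(l,G \right)} = \frac{G}{l}$ ($N{\left(l,G \right)} = \frac{2 G}{2 l} = 2 G \frac{1}{2 l} = \frac{G}{l}$)
$S = - \frac{64}{9}$ ($S = - \frac{16 \left(- \frac{1}{3}\right) \left(\left(-3\right) 4\right)}{9} = - \frac{16 \left(\left(-1\right) \frac{1}{3}\right) \left(-12\right)}{9} = - \frac{16 \left(- \frac{1}{3}\right) \left(-12\right)}{9} = - \frac{\left(- \frac{16}{3}\right) \left(-12\right)}{9} = \left(- \frac{1}{9}\right) 64 = - \frac{64}{9} \approx -7.1111$)
$\frac{1}{S + q{\left(-182 \right)}} = \frac{1}{- \frac{64}{9} - 261} = \frac{1}{- \frac{2413}{9}} = - \frac{9}{2413}$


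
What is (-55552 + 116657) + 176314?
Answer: 237419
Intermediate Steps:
(-55552 + 116657) + 176314 = 61105 + 176314 = 237419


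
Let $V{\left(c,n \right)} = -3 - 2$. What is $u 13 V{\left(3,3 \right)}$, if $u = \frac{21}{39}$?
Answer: $-35$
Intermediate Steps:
$V{\left(c,n \right)} = -5$ ($V{\left(c,n \right)} = -3 - 2 = -5$)
$u = \frac{7}{13}$ ($u = 21 \cdot \frac{1}{39} = \frac{7}{13} \approx 0.53846$)
$u 13 V{\left(3,3 \right)} = \frac{7}{13} \cdot 13 \left(-5\right) = 7 \left(-5\right) = -35$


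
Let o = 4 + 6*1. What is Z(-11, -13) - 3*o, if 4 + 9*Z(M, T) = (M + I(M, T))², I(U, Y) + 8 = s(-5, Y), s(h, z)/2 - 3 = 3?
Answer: -25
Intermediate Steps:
s(h, z) = 12 (s(h, z) = 6 + 2*3 = 6 + 6 = 12)
I(U, Y) = 4 (I(U, Y) = -8 + 12 = 4)
o = 10 (o = 4 + 6 = 10)
Z(M, T) = -4/9 + (4 + M)²/9 (Z(M, T) = -4/9 + (M + 4)²/9 = -4/9 + (4 + M)²/9)
Z(-11, -13) - 3*o = (-4/9 + (4 - 11)²/9) - 3*10 = (-4/9 + (⅑)*(-7)²) - 30 = (-4/9 + (⅑)*49) - 30 = (-4/9 + 49/9) - 30 = 5 - 30 = -25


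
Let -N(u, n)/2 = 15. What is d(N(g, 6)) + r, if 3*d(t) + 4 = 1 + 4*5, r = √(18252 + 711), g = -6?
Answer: 17/3 + 21*√43 ≈ 143.37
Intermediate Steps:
N(u, n) = -30 (N(u, n) = -2*15 = -30)
r = 21*√43 (r = √18963 = 21*√43 ≈ 137.71)
d(t) = 17/3 (d(t) = -4/3 + (1 + 4*5)/3 = -4/3 + (1 + 20)/3 = -4/3 + (⅓)*21 = -4/3 + 7 = 17/3)
d(N(g, 6)) + r = 17/3 + 21*√43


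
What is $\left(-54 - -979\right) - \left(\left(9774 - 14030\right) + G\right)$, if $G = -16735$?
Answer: $21916$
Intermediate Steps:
$\left(-54 - -979\right) - \left(\left(9774 - 14030\right) + G\right) = \left(-54 - -979\right) - \left(\left(9774 - 14030\right) - 16735\right) = \left(-54 + 979\right) - \left(-4256 - 16735\right) = 925 - -20991 = 925 + 20991 = 21916$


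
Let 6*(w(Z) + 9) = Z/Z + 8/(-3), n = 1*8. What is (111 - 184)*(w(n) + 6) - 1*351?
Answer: -2011/18 ≈ -111.72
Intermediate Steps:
n = 8
w(Z) = -167/18 (w(Z) = -9 + (Z/Z + 8/(-3))/6 = -9 + (1 + 8*(-⅓))/6 = -9 + (1 - 8/3)/6 = -9 + (⅙)*(-5/3) = -9 - 5/18 = -167/18)
(111 - 184)*(w(n) + 6) - 1*351 = (111 - 184)*(-167/18 + 6) - 1*351 = -73*(-59/18) - 351 = 4307/18 - 351 = -2011/18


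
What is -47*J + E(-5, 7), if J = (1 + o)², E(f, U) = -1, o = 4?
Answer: -1176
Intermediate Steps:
J = 25 (J = (1 + 4)² = 5² = 25)
-47*J + E(-5, 7) = -47*25 - 1 = -1175 - 1 = -1176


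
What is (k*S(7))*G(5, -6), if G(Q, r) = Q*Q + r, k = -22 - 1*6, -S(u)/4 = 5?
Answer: 10640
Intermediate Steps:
S(u) = -20 (S(u) = -4*5 = -20)
k = -28 (k = -22 - 6 = -28)
G(Q, r) = r + Q² (G(Q, r) = Q² + r = r + Q²)
(k*S(7))*G(5, -6) = (-28*(-20))*(-6 + 5²) = 560*(-6 + 25) = 560*19 = 10640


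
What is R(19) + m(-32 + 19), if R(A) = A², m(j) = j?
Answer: 348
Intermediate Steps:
R(19) + m(-32 + 19) = 19² + (-32 + 19) = 361 - 13 = 348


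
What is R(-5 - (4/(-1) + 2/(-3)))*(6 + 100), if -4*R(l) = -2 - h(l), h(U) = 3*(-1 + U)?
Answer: -53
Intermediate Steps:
h(U) = -3 + 3*U
R(l) = -¼ + 3*l/4 (R(l) = -(-2 - (-3 + 3*l))/4 = -(-2 + (3 - 3*l))/4 = -(1 - 3*l)/4 = -¼ + 3*l/4)
R(-5 - (4/(-1) + 2/(-3)))*(6 + 100) = (-¼ + 3*(-5 - (4/(-1) + 2/(-3)))/4)*(6 + 100) = (-¼ + 3*(-5 - (4*(-1) + 2*(-⅓)))/4)*106 = (-¼ + 3*(-5 - (-4 - ⅔))/4)*106 = (-¼ + 3*(-5 - 1*(-14/3))/4)*106 = (-¼ + 3*(-5 + 14/3)/4)*106 = (-¼ + (¾)*(-⅓))*106 = (-¼ - ¼)*106 = -½*106 = -53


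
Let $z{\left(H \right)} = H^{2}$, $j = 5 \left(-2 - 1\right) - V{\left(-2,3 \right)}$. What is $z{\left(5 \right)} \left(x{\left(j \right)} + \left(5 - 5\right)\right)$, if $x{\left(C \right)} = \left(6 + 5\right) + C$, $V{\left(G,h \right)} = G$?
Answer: $-50$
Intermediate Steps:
$j = -13$ ($j = 5 \left(-2 - 1\right) - -2 = 5 \left(-3\right) + 2 = -15 + 2 = -13$)
$x{\left(C \right)} = 11 + C$
$z{\left(5 \right)} \left(x{\left(j \right)} + \left(5 - 5\right)\right) = 5^{2} \left(\left(11 - 13\right) + \left(5 - 5\right)\right) = 25 \left(-2 + \left(5 - 5\right)\right) = 25 \left(-2 + 0\right) = 25 \left(-2\right) = -50$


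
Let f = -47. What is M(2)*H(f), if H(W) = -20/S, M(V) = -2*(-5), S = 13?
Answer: -200/13 ≈ -15.385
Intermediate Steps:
M(V) = 10
H(W) = -20/13
M(2)*H(f) = 10*(-20/13) = -200/13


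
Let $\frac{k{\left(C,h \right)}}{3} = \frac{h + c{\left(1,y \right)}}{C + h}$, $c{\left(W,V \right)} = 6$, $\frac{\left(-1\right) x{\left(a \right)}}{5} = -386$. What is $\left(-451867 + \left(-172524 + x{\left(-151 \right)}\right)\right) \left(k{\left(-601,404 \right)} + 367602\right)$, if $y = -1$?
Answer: $- \frac{45076362351804}{197} \approx -2.2881 \cdot 10^{11}$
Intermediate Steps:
$x{\left(a \right)} = 1930$ ($x{\left(a \right)} = \left(-5\right) \left(-386\right) = 1930$)
$k{\left(C,h \right)} = \frac{3 \left(6 + h\right)}{C + h}$ ($k{\left(C,h \right)} = 3 \frac{h + 6}{C + h} = 3 \frac{6 + h}{C + h} = \frac{3 \left(6 + h\right)}{C + h}$)
$\left(-451867 + \left(-172524 + x{\left(-151 \right)}\right)\right) \left(k{\left(-601,404 \right)} + 367602\right) = \left(-451867 + \left(-172524 + 1930\right)\right) \left(\frac{3 \left(6 + 404\right)}{-601 + 404} + 367602\right) = \left(-451867 - 170594\right) \left(3 \frac{1}{-197} \cdot 410 + 367602\right) = - 622461 \left(3 \left(- \frac{1}{197}\right) 410 + 367602\right) = - 622461 \left(- \frac{1230}{197} + 367602\right) = \left(-622461\right) \frac{72416364}{197} = - \frac{45076362351804}{197}$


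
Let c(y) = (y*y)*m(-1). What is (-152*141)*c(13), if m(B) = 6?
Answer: -21732048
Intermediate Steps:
c(y) = 6*y² (c(y) = (y*y)*6 = y²*6 = 6*y²)
(-152*141)*c(13) = (-152*141)*(6*13²) = -128592*169 = -21432*1014 = -21732048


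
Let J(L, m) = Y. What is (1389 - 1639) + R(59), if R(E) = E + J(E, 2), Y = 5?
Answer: -186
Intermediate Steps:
J(L, m) = 5
R(E) = 5 + E (R(E) = E + 5 = 5 + E)
(1389 - 1639) + R(59) = (1389 - 1639) + (5 + 59) = -250 + 64 = -186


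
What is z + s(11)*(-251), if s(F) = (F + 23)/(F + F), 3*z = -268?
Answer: -15749/33 ≈ -477.24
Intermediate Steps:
z = -268/3 (z = (⅓)*(-268) = -268/3 ≈ -89.333)
s(F) = (23 + F)/(2*F) (s(F) = (23 + F)/((2*F)) = (23 + F)*(1/(2*F)) = (23 + F)/(2*F))
z + s(11)*(-251) = -268/3 + ((½)*(23 + 11)/11)*(-251) = -268/3 + ((½)*(1/11)*34)*(-251) = -268/3 + (17/11)*(-251) = -268/3 - 4267/11 = -15749/33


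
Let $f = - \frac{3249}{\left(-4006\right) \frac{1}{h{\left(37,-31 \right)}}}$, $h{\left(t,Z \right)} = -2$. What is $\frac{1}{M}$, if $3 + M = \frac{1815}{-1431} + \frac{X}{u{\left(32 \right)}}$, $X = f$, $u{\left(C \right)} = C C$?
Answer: $- \frac{978361344}{4177532365} \approx -0.2342$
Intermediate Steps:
$u{\left(C \right)} = C^{2}$
$f = - \frac{3249}{2003}$ ($f = - \frac{3249}{\left(-4006\right) \frac{1}{-2}} = - \frac{3249}{\left(-4006\right) \left(- \frac{1}{2}\right)} = - \frac{3249}{2003} \approx -1.6221$)
$X = - \frac{3249}{2003} \approx -1.6221$
$M = - \frac{4177532365}{978361344}$ ($M = -3 + \left(\frac{1815}{-1431} - \frac{3249}{2003 \cdot 32^{2}}\right) = -3 - \left(\frac{605}{477} + \frac{3249}{2003 \cdot 1024}\right) = -3 - \frac{1242448333}{978361344} = - \frac{4177532365}{978361344} \approx -4.2699$)
$\frac{1}{M} = \frac{1}{- \frac{4177532365}{978361344}} = - \frac{978361344}{4177532365}$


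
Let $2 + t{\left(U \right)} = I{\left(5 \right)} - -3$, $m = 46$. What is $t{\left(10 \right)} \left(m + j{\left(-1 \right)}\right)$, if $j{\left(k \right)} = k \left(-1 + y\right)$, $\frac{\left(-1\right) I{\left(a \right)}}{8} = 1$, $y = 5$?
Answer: $-294$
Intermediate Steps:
$I{\left(a \right)} = -8$ ($I{\left(a \right)} = \left(-8\right) 1 = -8$)
$j{\left(k \right)} = 4 k$ ($j{\left(k \right)} = k \left(-1 + 5\right) = k 4 = 4 k$)
$t{\left(U \right)} = -7$ ($t{\left(U \right)} = -2 - 5 = -7$)
$t{\left(10 \right)} \left(m + j{\left(-1 \right)}\right) = - 7 \left(46 + 4 \left(-1\right)\right) = - 7 \left(46 - 4\right) = \left(-7\right) 42 = -294$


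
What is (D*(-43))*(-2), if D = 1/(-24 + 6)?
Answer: -43/9 ≈ -4.7778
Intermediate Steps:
D = -1/18 (D = 1/(-18) = -1/18 ≈ -0.055556)
(D*(-43))*(-2) = -1/18*(-43)*(-2) = (43/18)*(-2) = -43/9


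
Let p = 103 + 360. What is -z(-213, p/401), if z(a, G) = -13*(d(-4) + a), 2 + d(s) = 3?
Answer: -2756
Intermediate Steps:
p = 463
d(s) = 1 (d(s) = -2 + 3 = 1)
z(a, G) = -13 - 13*a (z(a, G) = -13*(1 + a) = -13 - 13*a)
-z(-213, p/401) = -(-13 - 13*(-213)) = -(-13 + 2769) = -1*2756 = -2756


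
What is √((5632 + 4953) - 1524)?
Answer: √9061 ≈ 95.189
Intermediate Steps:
√((5632 + 4953) - 1524) = √(10585 - 1524) = √9061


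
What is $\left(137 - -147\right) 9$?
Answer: $2556$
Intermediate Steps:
$\left(137 - -147\right) 9 = \left(137 + 147\right) 9 = 284 \cdot 9 = 2556$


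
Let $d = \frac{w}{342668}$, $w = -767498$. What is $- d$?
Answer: $\frac{383749}{171334} \approx 2.2398$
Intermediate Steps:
$d = - \frac{383749}{171334}$ ($d = - \frac{767498}{342668} = \left(-767498\right) \frac{1}{342668} = - \frac{383749}{171334} \approx -2.2398$)
$- d = \left(-1\right) \left(- \frac{383749}{171334}\right) = \frac{383749}{171334}$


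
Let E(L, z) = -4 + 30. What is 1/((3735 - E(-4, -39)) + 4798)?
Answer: 1/8507 ≈ 0.00011755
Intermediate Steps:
E(L, z) = 26
1/((3735 - E(-4, -39)) + 4798) = 1/((3735 - 1*26) + 4798) = 1/((3735 - 26) + 4798) = 1/(3709 + 4798) = 1/8507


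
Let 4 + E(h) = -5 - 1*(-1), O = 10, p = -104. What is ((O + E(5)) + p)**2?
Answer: 10404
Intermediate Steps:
E(h) = -8 (E(h) = -4 + (-5 - 1*(-1)) = -4 + (-5 + 1) = -4 - 4 = -8)
((O + E(5)) + p)**2 = ((10 - 8) - 104)**2 = (2 - 104)**2 = (-102)**2 = 10404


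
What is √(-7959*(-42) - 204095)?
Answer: √130183 ≈ 360.81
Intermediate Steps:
√(-7959*(-42) - 204095) = √(334278 - 204095) = √130183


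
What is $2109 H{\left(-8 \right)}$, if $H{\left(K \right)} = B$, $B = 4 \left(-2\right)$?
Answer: $-16872$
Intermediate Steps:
$B = -8$
$H{\left(K \right)} = -8$
$2109 H{\left(-8 \right)} = 2109 \left(-8\right) = -16872$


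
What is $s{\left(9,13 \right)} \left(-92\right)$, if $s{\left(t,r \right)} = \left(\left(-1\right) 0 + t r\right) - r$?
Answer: $-9568$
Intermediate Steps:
$s{\left(t,r \right)} = - r + r t$ ($s{\left(t,r \right)} = \left(0 + r t\right) - r = r t - r = - r + r t$)
$s{\left(9,13 \right)} \left(-92\right) = 13 \left(-1 + 9\right) \left(-92\right) = 13 \cdot 8 \left(-92\right) = 104 \left(-92\right) = -9568$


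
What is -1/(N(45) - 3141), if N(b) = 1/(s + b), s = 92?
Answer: 137/430316 ≈ 0.00031837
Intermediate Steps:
N(b) = 1/(92 + b)
-1/(N(45) - 3141) = -1/(1/(92 + 45) - 3141) = -1/(1/137 - 3141) = -1/(-430316/137) = -1*(-137/430316) = 137/430316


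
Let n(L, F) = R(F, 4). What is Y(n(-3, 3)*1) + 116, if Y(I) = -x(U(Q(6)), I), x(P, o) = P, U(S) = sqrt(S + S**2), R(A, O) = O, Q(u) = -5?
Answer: 116 - 2*sqrt(5) ≈ 111.53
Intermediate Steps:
n(L, F) = 4
Y(I) = -2*sqrt(5) (Y(I) = -sqrt(-5*(1 - 5)) = -sqrt(-5*(-4)) = -sqrt(20) = -2*sqrt(5))
Y(n(-3, 3)*1) + 116 = -2*sqrt(5) + 116 = 116 - 2*sqrt(5)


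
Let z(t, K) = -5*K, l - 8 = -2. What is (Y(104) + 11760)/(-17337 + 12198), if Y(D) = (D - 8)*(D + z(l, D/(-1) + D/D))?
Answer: -23728/1713 ≈ -13.852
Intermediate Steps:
l = 6 (l = 8 - 2 = 6)
Y(D) = (-8 + D)*(-5 + 6*D) (Y(D) = (D - 8)*(D - 5*(D/(-1) + D/D)) = (-8 + D)*(D - 5*(D*(-1) + 1)) = (-8 + D)*(D - 5*(-D + 1)) = (-8 + D)*(D - 5*(1 - D)) = (-8 + D)*(D + (-5 + 5*D)) = (-8 + D)*(-5 + 6*D))
(Y(104) + 11760)/(-17337 + 12198) = ((40 - 53*104 + 6*104²) + 11760)/(-17337 + 12198) = ((40 - 5512 + 6*10816) + 11760)/(-5139) = ((40 - 5512 + 64896) + 11760)*(-1/5139) = (59424 + 11760)*(-1/5139) = 71184*(-1/5139) = -23728/1713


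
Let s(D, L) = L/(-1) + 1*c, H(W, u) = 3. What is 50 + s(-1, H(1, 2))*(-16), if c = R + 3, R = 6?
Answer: -46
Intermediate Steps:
c = 9 (c = 6 + 3 = 9)
s(D, L) = 9 - L (s(D, L) = L/(-1) + 1*9 = L*(-1) + 9 = -L + 9 = 9 - L)
50 + s(-1, H(1, 2))*(-16) = 50 + (9 - 1*3)*(-16) = 50 + (9 - 3)*(-16) = 50 + 6*(-16) = 50 - 96 = -46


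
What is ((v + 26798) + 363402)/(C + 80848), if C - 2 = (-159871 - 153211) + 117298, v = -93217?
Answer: -296983/114934 ≈ -2.5839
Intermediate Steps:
C = -195782 (C = 2 + ((-159871 - 153211) + 117298) = 2 + (-313082 + 117298) = 2 - 195784 = -195782)
((v + 26798) + 363402)/(C + 80848) = ((-93217 + 26798) + 363402)/(-195782 + 80848) = (-66419 + 363402)/(-114934) = 296983*(-1/114934) = -296983/114934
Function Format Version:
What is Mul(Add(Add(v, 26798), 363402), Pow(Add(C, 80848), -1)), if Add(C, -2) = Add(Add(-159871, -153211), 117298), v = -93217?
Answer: Rational(-296983, 114934) ≈ -2.5839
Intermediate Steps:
C = -195782 (C = Add(2, Add(Add(-159871, -153211), 117298)) = Add(2, Add(-313082, 117298)) = Add(2, -195784) = -195782)
Mul(Add(Add(v, 26798), 363402), Pow(Add(C, 80848), -1)) = Mul(Add(Add(-93217, 26798), 363402), Pow(Add(-195782, 80848), -1)) = Mul(Add(-66419, 363402), Pow(-114934, -1)) = Mul(296983, Rational(-1, 114934)) = Rational(-296983, 114934)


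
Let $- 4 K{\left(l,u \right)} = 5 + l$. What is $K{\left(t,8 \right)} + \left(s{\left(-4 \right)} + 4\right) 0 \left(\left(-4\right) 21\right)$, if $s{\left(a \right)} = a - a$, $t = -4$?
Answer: $- \frac{1}{4} \approx -0.25$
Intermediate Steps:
$K{\left(l,u \right)} = - \frac{5}{4} - \frac{l}{4}$ ($K{\left(l,u \right)} = - \frac{5 + l}{4} = - \frac{5}{4} - \frac{l}{4}$)
$s{\left(a \right)} = 0$
$K{\left(t,8 \right)} + \left(s{\left(-4 \right)} + 4\right) 0 \left(\left(-4\right) 21\right) = \left(- \frac{5}{4} - -1\right) + \left(0 + 4\right) 0 \left(\left(-4\right) 21\right) = \left(- \frac{5}{4} + 1\right) + 4 \cdot 0 \left(-84\right) = - \frac{1}{4} + 0 \left(-84\right) = - \frac{1}{4} + 0 = - \frac{1}{4}$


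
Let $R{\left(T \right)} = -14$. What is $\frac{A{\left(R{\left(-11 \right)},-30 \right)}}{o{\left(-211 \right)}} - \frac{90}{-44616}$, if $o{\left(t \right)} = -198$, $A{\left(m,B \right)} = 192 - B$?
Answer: $- \frac{24967}{22308} \approx -1.1192$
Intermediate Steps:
$\frac{A{\left(R{\left(-11 \right)},-30 \right)}}{o{\left(-211 \right)}} - \frac{90}{-44616} = \frac{192 - -30}{-198} - \frac{90}{-44616} = \left(192 + 30\right) \left(- \frac{1}{198}\right) - - \frac{15}{7436} = 222 \left(- \frac{1}{198}\right) + \frac{15}{7436} = - \frac{37}{33} + \frac{15}{7436} = - \frac{24967}{22308}$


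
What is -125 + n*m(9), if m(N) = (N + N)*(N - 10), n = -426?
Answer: 7543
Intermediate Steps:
m(N) = 2*N*(-10 + N) (m(N) = (2*N)*(-10 + N) = 2*N*(-10 + N))
-125 + n*m(9) = -125 - 852*9*(-10 + 9) = -125 - 852*9*(-1) = -125 - 426*(-18) = -125 + 7668 = 7543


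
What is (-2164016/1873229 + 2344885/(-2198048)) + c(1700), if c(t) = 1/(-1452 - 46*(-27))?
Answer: -962716074193961/432331961984160 ≈ -2.2268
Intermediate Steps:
c(t) = -1/210 (c(t) = 1/(-1452 + 1242) = 1/(-210) = -1/210)
(-2164016/1873229 + 2344885/(-2198048)) + c(1700) = (-2164016/1873229 + 2344885/(-2198048)) - 1/210 = (-2164016*1/1873229 + 2344885*(-1/2198048)) - 1/210 = (-2164016/1873229 - 2344885/2198048) - 1/210 = -9149117624433/4117447256992 - 1/210 = -962716074193961/432331961984160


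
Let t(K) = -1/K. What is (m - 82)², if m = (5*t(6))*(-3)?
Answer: 25281/4 ≈ 6320.3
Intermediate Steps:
m = 5/2 (m = (5*(-1/6))*(-3) = (5*(-1*⅙))*(-3) = (5*(-⅙))*(-3) = -⅚*(-3) = 5/2 ≈ 2.5000)
(m - 82)² = (5/2 - 82)² = (-159/2)² = 25281/4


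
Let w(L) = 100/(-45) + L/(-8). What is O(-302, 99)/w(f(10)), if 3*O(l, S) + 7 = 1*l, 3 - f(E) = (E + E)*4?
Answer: -7416/533 ≈ -13.914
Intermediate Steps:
f(E) = 3 - 8*E (f(E) = 3 - (E + E)*4 = 3 - 2*E*4 = 3 - 8*E)
w(L) = -20/9 - L/8 (w(L) = 100*(-1/45) + L*(-1/8) = -20/9 - L/8)
O(l, S) = -7/3 + l/3 (O(l, S) = -7/3 + (1*l)/3 = -7/3 + l/3)
O(-302, 99)/w(f(10)) = (-7/3 + (1/3)*(-302))/(-20/9 - (3 - 8*10)/8) = (-7/3 - 302/3)/(-20/9 - (3 - 80)/8) = -103/(-20/9 - 1/8*(-77)) = -103/(-20/9 + 77/8) = -103/533/72 = -103*72/533 = -7416/533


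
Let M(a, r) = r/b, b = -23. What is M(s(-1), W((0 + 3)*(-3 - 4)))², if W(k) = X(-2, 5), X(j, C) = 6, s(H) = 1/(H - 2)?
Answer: 36/529 ≈ 0.068053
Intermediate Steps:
s(H) = 1/(-2 + H)
W(k) = 6
M(a, r) = -r/23 (M(a, r) = r/(-23) = r*(-1/23) = -r/23)
M(s(-1), W((0 + 3)*(-3 - 4)))² = (-1/23*6)² = (-6/23)² = 36/529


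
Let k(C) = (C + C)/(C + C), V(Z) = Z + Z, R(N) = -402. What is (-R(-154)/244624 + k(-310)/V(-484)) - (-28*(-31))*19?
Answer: -30509687619/1849969 ≈ -16492.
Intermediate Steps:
V(Z) = 2*Z
k(C) = 1 (k(C) = (2*C)/((2*C)) = (2*C)*(1/(2*C)) = 1)
(-R(-154)/244624 + k(-310)/V(-484)) - (-28*(-31))*19 = (-1*(-402)/244624 + 1/(2*(-484))) - (-28*(-31))*19 = (402*(1/244624) + 1/(-968)) - 868*19 = (201/122312 + 1*(-1/968)) - 1*16492 = (201/122312 - 1/968) - 16492 = 1129/1849969 - 16492 = -30509687619/1849969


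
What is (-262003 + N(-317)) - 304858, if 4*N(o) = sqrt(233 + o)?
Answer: -566861 + I*sqrt(21)/2 ≈ -5.6686e+5 + 2.2913*I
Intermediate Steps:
N(o) = sqrt(233 + o)/4
(-262003 + N(-317)) - 304858 = (-262003 + sqrt(233 - 317)/4) - 304858 = (-262003 + sqrt(-84)/4) - 304858 = (-262003 + (2*I*sqrt(21))/4) - 304858 = (-262003 + I*sqrt(21)/2) - 304858 = -566861 + I*sqrt(21)/2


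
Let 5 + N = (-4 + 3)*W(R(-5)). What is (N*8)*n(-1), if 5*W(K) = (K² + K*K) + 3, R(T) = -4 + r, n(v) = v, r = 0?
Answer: 96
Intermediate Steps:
R(T) = -4 (R(T) = -4 + 0 = -4)
W(K) = ⅗ + 2*K²/5 (W(K) = ((K² + K*K) + 3)/5 = ((K² + K²) + 3)/5 = (2*K² + 3)/5 = (3 + 2*K²)/5 = ⅗ + 2*K²/5)
N = -12 (N = -5 + (-4 + 3)*(⅗ + (⅖)*(-4)²) = -5 - (⅗ + (⅖)*16) = -5 - (⅗ + 32/5) = -5 - 1*7 = -5 - 7 = -12)
(N*8)*n(-1) = -12*8*(-1) = -96*(-1) = 96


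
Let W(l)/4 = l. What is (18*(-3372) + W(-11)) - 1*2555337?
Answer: -2616077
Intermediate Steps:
W(l) = 4*l
(18*(-3372) + W(-11)) - 1*2555337 = (18*(-3372) + 4*(-11)) - 1*2555337 = (-60696 - 44) - 2555337 = -60740 - 2555337 = -2616077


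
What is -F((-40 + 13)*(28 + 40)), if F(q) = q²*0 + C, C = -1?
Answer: 1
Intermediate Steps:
F(q) = -1 (F(q) = q²*0 - 1 = 0 - 1 = -1)
-F((-40 + 13)*(28 + 40)) = -1*(-1) = 1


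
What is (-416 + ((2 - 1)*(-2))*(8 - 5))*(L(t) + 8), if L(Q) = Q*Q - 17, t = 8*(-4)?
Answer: -428330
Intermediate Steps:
t = -32
L(Q) = -17 + Q² (L(Q) = Q² - 17 = -17 + Q²)
(-416 + ((2 - 1)*(-2))*(8 - 5))*(L(t) + 8) = (-416 + ((2 - 1)*(-2))*(8 - 5))*((-17 + (-32)²) + 8) = (-416 + (1*(-2))*3)*((-17 + 1024) + 8) = (-416 - 2*3)*(1007 + 8) = (-416 - 6)*1015 = -422*1015 = -428330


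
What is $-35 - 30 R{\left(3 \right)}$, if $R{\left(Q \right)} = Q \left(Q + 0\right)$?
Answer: $-305$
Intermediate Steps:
$R{\left(Q \right)} = Q^{2}$ ($R{\left(Q \right)} = Q Q = Q^{2}$)
$-35 - 30 R{\left(3 \right)} = -35 - 30 \cdot 3^{2} = -35 - 270 = -305$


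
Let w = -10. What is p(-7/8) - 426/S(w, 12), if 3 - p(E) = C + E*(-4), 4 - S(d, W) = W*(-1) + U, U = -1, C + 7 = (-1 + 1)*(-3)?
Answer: -631/34 ≈ -18.559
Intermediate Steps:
C = -7 (C = -7 + (-1 + 1)*(-3) = -7 + 0*(-3) = -7 + 0 = -7)
S(d, W) = 5 + W (S(d, W) = 4 - (W*(-1) - 1) = 4 - (-W - 1) = 4 - (-1 - W) = 4 + (1 + W) = 5 + W)
p(E) = 10 + 4*E (p(E) = 3 - (-7 + E*(-4)) = 3 - (-7 - 4*E) = 3 + (7 + 4*E) = 10 + 4*E)
p(-7/8) - 426/S(w, 12) = (10 + 4*(-7/8)) - 426/(5 + 12) = (10 + 4*(-7*⅛)) - 426/17 = (10 + 4*(-7/8)) - 426*1/17 = (10 - 7/2) - 426/17 = 13/2 - 426/17 = -631/34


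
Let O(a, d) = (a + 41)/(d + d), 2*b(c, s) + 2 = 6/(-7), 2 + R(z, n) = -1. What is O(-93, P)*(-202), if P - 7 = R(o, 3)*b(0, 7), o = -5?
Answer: 36764/79 ≈ 465.37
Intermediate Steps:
R(z, n) = -3 (R(z, n) = -2 - 1 = -3)
b(c, s) = -10/7 (b(c, s) = -1 + (6/(-7))/2 = -1 + (6*(-⅐))/2 = -1 + (½)*(-6/7) = -1 - 3/7 = -10/7)
P = 79/7 (P = 7 - 3*(-10/7) = 7 + 30/7 = 79/7 ≈ 11.286)
O(a, d) = (41 + a)/(2*d) (O(a, d) = (41 + a)/((2*d)) = (41 + a)*(1/(2*d)) = (41 + a)/(2*d))
O(-93, P)*(-202) = ((41 - 93)/(2*(79/7)))*(-202) = ((½)*(7/79)*(-52))*(-202) = -182/79*(-202) = 36764/79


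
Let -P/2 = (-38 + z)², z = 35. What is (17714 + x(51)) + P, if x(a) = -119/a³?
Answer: 138081881/7803 ≈ 17696.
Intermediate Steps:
P = -18 (P = -2*(-38 + 35)² = -2*(-3)² = -2*9 = -18)
x(a) = -119/a³
(17714 + x(51)) + P = (17714 - 119/51³) - 18 = (17714 - 119*1/132651) - 18 = (17714 - 7/7803) - 18 = 138222335/7803 - 18 = 138081881/7803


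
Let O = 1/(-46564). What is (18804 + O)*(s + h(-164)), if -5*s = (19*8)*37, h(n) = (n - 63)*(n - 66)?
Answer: 22364831213283/23282 ≈ 9.6061e+8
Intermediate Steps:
h(n) = (-66 + n)*(-63 + n) (h(n) = (-63 + n)*(-66 + n) = (-66 + n)*(-63 + n))
O = -1/46564 ≈ -2.1476e-5
s = -5624/5 (s = -19*8*37/5 = -152*37/5 = -1/5*5624 = -5624/5 ≈ -1124.8)
(18804 + O)*(s + h(-164)) = (18804 - 1/46564)*(-5624/5 + (4158 + (-164)**2 - 129*(-164))) = 875589455*(-5624/5 + (4158 + 26896 + 21156))/46564 = 875589455*(-5624/5 + 52210)/46564 = (875589455/46564)*(255426/5) = 22364831213283/23282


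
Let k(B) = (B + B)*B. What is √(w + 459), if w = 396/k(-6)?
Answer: √1858/2 ≈ 21.552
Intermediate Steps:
k(B) = 2*B² (k(B) = (2*B)*B = 2*B²)
w = 11/2 (w = 396/((2*(-6)²)) = 396/((2*36)) = 396/72 = 396*(1/72) = 11/2 ≈ 5.5000)
√(w + 459) = √(11/2 + 459) = √(929/2) = √1858/2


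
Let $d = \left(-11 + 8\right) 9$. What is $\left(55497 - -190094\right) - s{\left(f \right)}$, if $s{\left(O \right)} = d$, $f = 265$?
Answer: $245618$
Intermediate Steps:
$d = -27$ ($d = \left(-3\right) 9 = -27$)
$s{\left(O \right)} = -27$
$\left(55497 - -190094\right) - s{\left(f \right)} = \left(55497 - -190094\right) - -27 = \left(55497 + 190094\right) + 27 = 245591 + 27 = 245618$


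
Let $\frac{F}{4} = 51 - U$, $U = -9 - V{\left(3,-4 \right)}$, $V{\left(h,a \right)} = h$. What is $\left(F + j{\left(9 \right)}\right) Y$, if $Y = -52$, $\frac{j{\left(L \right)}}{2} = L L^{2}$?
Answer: $-88920$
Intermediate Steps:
$j{\left(L \right)} = 2 L^{3}$ ($j{\left(L \right)} = 2 L L^{2} = 2 L^{3}$)
$U = -12$ ($U = -9 - 3 = -12$)
$F = 252$ ($F = 4 \left(51 - -12\right) = 4 \left(51 + 12\right) = 4 \cdot 63 = 252$)
$\left(F + j{\left(9 \right)}\right) Y = \left(252 + 2 \cdot 9^{3}\right) \left(-52\right) = \left(252 + 2 \cdot 729\right) \left(-52\right) = \left(252 + 1458\right) \left(-52\right) = 1710 \left(-52\right) = -88920$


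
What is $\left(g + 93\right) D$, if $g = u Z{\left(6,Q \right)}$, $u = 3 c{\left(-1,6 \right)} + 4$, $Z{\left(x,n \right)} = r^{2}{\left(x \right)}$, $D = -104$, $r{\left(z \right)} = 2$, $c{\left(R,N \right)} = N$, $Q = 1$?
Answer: $-18824$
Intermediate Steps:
$Z{\left(x,n \right)} = 4$ ($Z{\left(x,n \right)} = 2^{2} = 4$)
$u = 22$ ($u = 3 \cdot 6 + 4 = 18 + 4 = 22$)
$g = 88$ ($g = 22 \cdot 4 = 88$)
$\left(g + 93\right) D = \left(88 + 93\right) \left(-104\right) = 181 \left(-104\right) = -18824$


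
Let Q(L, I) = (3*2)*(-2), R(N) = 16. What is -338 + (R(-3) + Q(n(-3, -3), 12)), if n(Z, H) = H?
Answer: -334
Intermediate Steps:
Q(L, I) = -12 (Q(L, I) = 6*(-2) = -12)
-338 + (R(-3) + Q(n(-3, -3), 12)) = -338 + (16 - 12) = -338 + 4 = -334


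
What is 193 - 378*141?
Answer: -53105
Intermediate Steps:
193 - 378*141 = 193 - 53298 = -53105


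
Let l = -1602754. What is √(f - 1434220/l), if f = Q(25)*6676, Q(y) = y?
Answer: √107184605219390570/801377 ≈ 408.54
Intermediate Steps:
f = 166900 (f = 25*6676 = 166900)
√(f - 1434220/l) = √(166900 - 1434220/(-1602754)) = √(166900 - 1434220*(-1/1602754)) = √(166900 + 717110/801377) = √(133750538410/801377) = √107184605219390570/801377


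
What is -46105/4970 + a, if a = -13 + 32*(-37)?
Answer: -1199039/994 ≈ -1206.3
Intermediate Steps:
a = -1197 (a = -13 - 1184 = -1197)
-46105/4970 + a = -46105/4970 - 1197 = -46105*1/4970 - 1197 = -9221/994 - 1197 = -1199039/994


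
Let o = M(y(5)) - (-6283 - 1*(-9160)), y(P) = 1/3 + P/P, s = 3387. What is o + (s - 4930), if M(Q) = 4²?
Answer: -4404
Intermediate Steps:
y(P) = 4/3 (y(P) = 1*(⅓) + 1 = ⅓ + 1 = 4/3)
M(Q) = 16
o = -2861 (o = 16 - (-6283 - 1*(-9160)) = 16 - (-6283 + 9160) = 16 - 1*2877 = 16 - 2877 = -2861)
o + (s - 4930) = -2861 + (3387 - 4930) = -2861 - 1543 = -4404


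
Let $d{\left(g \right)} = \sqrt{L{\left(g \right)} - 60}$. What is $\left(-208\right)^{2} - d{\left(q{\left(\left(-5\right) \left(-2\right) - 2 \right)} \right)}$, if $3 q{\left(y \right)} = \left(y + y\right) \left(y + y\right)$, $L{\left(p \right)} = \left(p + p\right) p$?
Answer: $43264 - \frac{2 \sqrt{32633}}{3} \approx 43144.0$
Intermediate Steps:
$L{\left(p \right)} = 2 p^{2}$ ($L{\left(p \right)} = 2 p p = 2 p^{2}$)
$q{\left(y \right)} = \frac{4 y^{2}}{3}$ ($q{\left(y \right)} = \frac{\left(y + y\right) \left(y + y\right)}{3} = \frac{2 y 2 y}{3} = \frac{4 y^{2}}{3}$)
$d{\left(g \right)} = \sqrt{-60 + 2 g^{2}}$ ($d{\left(g \right)} = \sqrt{2 g^{2} - 60} = \sqrt{-60 + 2 g^{2}}$)
$\left(-208\right)^{2} - d{\left(q{\left(\left(-5\right) \left(-2\right) - 2 \right)} \right)} = \left(-208\right)^{2} - \sqrt{-60 + 2 \left(\frac{4 \left(\left(-5\right) \left(-2\right) - 2\right)^{2}}{3}\right)^{2}} = 43264 - \sqrt{-60 + 2 \left(\frac{4 \left(10 - 2\right)^{2}}{3}\right)^{2}} = 43264 - \sqrt{-60 + 2 \left(\frac{4 \cdot 8^{2}}{3}\right)^{2}} = 43264 - \sqrt{-60 + 2 \left(\frac{4}{3} \cdot 64\right)^{2}} = 43264 - \sqrt{-60 + 2 \left(\frac{256}{3}\right)^{2}} = 43264 - \sqrt{-60 + 2 \cdot \frac{65536}{9}} = 43264 - \sqrt{-60 + \frac{131072}{9}} = 43264 - \sqrt{\frac{130532}{9}} = 43264 - \frac{2 \sqrt{32633}}{3}$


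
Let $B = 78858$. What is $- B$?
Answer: $-78858$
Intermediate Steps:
$- B = \left(-1\right) 78858 = -78858$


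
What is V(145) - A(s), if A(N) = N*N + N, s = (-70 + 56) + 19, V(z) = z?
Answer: 115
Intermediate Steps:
s = 5 (s = -14 + 19 = 5)
A(N) = N + N² (A(N) = N² + N = N + N²)
V(145) - A(s) = 145 - 5*(1 + 5) = 145 - 5*6 = 145 - 1*30 = 145 - 30 = 115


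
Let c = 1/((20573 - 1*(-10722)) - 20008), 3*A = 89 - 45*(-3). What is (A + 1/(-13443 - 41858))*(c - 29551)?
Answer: -1377242286623752/624182387 ≈ -2.2065e+6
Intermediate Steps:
A = 224/3 (A = (89 - 45*(-3))/3 = (89 + 135)/3 = (1/3)*224 = 224/3 ≈ 74.667)
c = 1/11287 (c = 1/((20573 + 10722) - 20008) = 1/(31295 - 20008) = 1/11287 ≈ 8.8598e-5)
(A + 1/(-13443 - 41858))*(c - 29551) = (224/3 + 1/(-13443 - 41858))*(1/11287 - 29551) = (224/3 + 1/(-55301))*(-333542136/11287) = (224/3 - 1/55301)*(-333542136/11287) = (12387421/165903)*(-333542136/11287) = -1377242286623752/624182387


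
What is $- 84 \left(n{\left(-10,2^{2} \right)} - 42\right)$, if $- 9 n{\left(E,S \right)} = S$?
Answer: $\frac{10696}{3} \approx 3565.3$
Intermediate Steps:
$n{\left(E,S \right)} = - \frac{S}{9}$
$- 84 \left(n{\left(-10,2^{2} \right)} - 42\right) = - 84 \left(- \frac{2^{2}}{9} - 42\right) = - 84 \left(\left(- \frac{1}{9}\right) 4 - 42\right) = - 84 \left(- \frac{4}{9} - 42\right) = \left(-84\right) \left(- \frac{382}{9}\right) = \frac{10696}{3}$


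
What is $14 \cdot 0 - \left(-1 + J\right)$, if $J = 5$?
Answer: $-4$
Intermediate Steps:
$14 \cdot 0 - \left(-1 + J\right) = 14 \cdot 0 + \left(1 - 5\right) = 0 + \left(1 - 5\right) = 0 - 4 = -4$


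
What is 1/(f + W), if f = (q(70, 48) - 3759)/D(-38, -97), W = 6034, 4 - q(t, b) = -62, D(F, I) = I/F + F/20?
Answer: 62/23273 ≈ 0.0026640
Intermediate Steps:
D(F, I) = F/20 + I/F (D(F, I) = I/F + F*(1/20) = I/F + F/20 = F/20 + I/F)
q(t, b) = 66 (q(t, b) = 4 - 1*(-62) = 4 + 62 = 66)
f = -350835/62 (f = (66 - 3759)/((1/20)*(-38) - 97/(-38)) = -3693/(-19/10 - 97*(-1/38)) = -3693/(-19/10 + 97/38) = -3693/62/95 = -3693*95/62 = -350835/62 ≈ -5658.6)
1/(f + W) = 1/(-350835/62 + 6034) = 1/(23273/62) = 62/23273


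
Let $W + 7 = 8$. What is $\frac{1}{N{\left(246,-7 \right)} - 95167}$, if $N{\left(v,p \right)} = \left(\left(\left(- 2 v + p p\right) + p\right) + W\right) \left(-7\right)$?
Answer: $- \frac{1}{92024} \approx -1.0867 \cdot 10^{-5}$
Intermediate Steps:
$W = 1$ ($W = -7 + 8 = 1$)
$N{\left(v,p \right)} = -7 - 7 p - 7 p^{2} + 14 v$ ($N{\left(v,p \right)} = \left(\left(\left(- 2 v + p p\right) + p\right) + 1\right) \left(-7\right) = \left(\left(\left(- 2 v + p^{2}\right) + p\right) + 1\right) \left(-7\right) = \left(\left(\left(p^{2} - 2 v\right) + p\right) + 1\right) \left(-7\right) = \left(\left(p + p^{2} - 2 v\right) + 1\right) \left(-7\right) = \left(1 + p + p^{2} - 2 v\right) \left(-7\right) = -7 - 7 p - 7 p^{2} + 14 v$)
$\frac{1}{N{\left(246,-7 \right)} - 95167} = \frac{1}{\left(-7 - -49 - 7 \left(-7\right)^{2} + 14 \cdot 246\right) - 95167} = \frac{1}{\left(-7 + 49 - 343 + 3444\right) - 95167} = \frac{1}{3143 - 95167} = \frac{1}{-92024} = - \frac{1}{92024}$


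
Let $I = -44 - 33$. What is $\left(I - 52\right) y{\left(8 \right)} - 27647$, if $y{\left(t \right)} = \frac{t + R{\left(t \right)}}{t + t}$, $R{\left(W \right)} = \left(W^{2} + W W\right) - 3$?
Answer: $- \frac{459509}{16} \approx -28719.0$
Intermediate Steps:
$I = -77$ ($I = -44 - 33 = -77$)
$R{\left(W \right)} = -3 + 2 W^{2}$ ($R{\left(W \right)} = \left(W^{2} + W^{2}\right) - 3 = 2 W^{2} - 3 = -3 + 2 W^{2}$)
$y{\left(t \right)} = \frac{-3 + t + 2 t^{2}}{2 t}$ ($y{\left(t \right)} = \frac{t + \left(-3 + 2 t^{2}\right)}{t + t} = \frac{-3 + t + 2 t^{2}}{2 t}$)
$\left(I - 52\right) y{\left(8 \right)} - 27647 = \left(-77 - 52\right) \left(\frac{1}{2} + 8 - \frac{3}{2 \cdot 8}\right) - 27647 = - 129 \left(\frac{1}{2} + 8 - \frac{3}{16}\right) - 27647 = \left(-129\right) \frac{133}{16} - 27647 = - \frac{17157}{16} - 27647 = - \frac{459509}{16}$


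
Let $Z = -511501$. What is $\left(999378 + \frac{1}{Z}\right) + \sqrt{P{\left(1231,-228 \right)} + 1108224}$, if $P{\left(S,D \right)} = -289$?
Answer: $\frac{511182846377}{511501} + \sqrt{1107935} \approx 1.0004 \cdot 10^{6}$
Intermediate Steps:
$\left(999378 + \frac{1}{Z}\right) + \sqrt{P{\left(1231,-228 \right)} + 1108224} = \left(999378 + \frac{1}{-511501}\right) + \sqrt{-289 + 1108224} = \left(999378 - \frac{1}{511501}\right) + \sqrt{1107935} = \frac{511182846377}{511501} + \sqrt{1107935}$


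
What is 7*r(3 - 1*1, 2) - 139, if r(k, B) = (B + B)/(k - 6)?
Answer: -146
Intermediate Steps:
r(k, B) = 2*B/(-6 + k) (r(k, B) = (2*B)/(-6 + k) = 2*B/(-6 + k))
7*r(3 - 1*1, 2) - 139 = 7*(2*2/(-6 + (3 - 1*1))) - 139 = 7*(2*2/(-6 + (3 - 1))) - 139 = 7*(2*2/(-6 + 2)) - 139 = 7*(2*2/(-4)) - 139 = 7*(2*2*(-¼)) - 139 = 7*(-1) - 139 = -7 - 139 = -146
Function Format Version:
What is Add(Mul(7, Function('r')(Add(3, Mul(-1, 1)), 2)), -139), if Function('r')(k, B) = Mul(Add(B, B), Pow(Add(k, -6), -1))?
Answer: -146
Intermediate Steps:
Function('r')(k, B) = Mul(2, B, Pow(Add(-6, k), -1)) (Function('r')(k, B) = Mul(Mul(2, B), Pow(Add(-6, k), -1)) = Mul(2, B, Pow(Add(-6, k), -1)))
Add(Mul(7, Function('r')(Add(3, Mul(-1, 1)), 2)), -139) = Add(Mul(7, Mul(2, 2, Pow(Add(-6, Add(3, Mul(-1, 1))), -1))), -139) = Add(Mul(7, Mul(2, 2, Pow(Add(-6, Add(3, -1)), -1))), -139) = Add(Mul(7, Mul(2, 2, Pow(Add(-6, 2), -1))), -139) = Add(Mul(7, Mul(2, 2, Pow(-4, -1))), -139) = Add(Mul(7, Mul(2, 2, Rational(-1, 4))), -139) = Add(Mul(7, -1), -139) = Add(-7, -139) = -146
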